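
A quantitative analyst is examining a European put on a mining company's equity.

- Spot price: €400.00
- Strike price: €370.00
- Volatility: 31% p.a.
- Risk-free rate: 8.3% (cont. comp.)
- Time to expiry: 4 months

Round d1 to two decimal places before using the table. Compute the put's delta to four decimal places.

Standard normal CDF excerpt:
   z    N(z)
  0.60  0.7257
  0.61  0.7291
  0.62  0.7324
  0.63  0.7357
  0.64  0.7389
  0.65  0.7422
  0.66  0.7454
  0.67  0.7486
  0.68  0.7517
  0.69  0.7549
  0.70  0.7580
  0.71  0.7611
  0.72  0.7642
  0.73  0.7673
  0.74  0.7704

σ√T = 0.31 × 0.5774 = 0.1790
d₁ = [ln(400/370) + (0.083 + 0.31²/2)·0.3333] / 0.1790 = [0.0780 + 0.0437] / 0.1790 = 0.6797 ⇒ 0.68
N(d₁) = N(0.68) = 0.7517
Δ_put = N(d₁) − 1 = 0.7517 − 1 = -0.2483

-0.2483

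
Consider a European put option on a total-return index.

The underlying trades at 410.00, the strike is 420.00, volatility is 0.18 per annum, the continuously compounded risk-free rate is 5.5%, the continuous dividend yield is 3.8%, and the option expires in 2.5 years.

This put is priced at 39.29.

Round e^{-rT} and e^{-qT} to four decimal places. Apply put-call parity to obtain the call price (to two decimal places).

exp(−qT) = exp(−0.038·2.5) = 0.9094;  exp(−rT) = exp(−0.055·2.5) = 0.8715
Put-call parity: C − P = S·e^(−qT) − K·e^(−rT) = 410·0.9094 − 420·0.8715 = 372.8540 − 366.0300 = 6.8240
C = P + (C − P) = 39.29 + (6.8240) = 46.1140

46.11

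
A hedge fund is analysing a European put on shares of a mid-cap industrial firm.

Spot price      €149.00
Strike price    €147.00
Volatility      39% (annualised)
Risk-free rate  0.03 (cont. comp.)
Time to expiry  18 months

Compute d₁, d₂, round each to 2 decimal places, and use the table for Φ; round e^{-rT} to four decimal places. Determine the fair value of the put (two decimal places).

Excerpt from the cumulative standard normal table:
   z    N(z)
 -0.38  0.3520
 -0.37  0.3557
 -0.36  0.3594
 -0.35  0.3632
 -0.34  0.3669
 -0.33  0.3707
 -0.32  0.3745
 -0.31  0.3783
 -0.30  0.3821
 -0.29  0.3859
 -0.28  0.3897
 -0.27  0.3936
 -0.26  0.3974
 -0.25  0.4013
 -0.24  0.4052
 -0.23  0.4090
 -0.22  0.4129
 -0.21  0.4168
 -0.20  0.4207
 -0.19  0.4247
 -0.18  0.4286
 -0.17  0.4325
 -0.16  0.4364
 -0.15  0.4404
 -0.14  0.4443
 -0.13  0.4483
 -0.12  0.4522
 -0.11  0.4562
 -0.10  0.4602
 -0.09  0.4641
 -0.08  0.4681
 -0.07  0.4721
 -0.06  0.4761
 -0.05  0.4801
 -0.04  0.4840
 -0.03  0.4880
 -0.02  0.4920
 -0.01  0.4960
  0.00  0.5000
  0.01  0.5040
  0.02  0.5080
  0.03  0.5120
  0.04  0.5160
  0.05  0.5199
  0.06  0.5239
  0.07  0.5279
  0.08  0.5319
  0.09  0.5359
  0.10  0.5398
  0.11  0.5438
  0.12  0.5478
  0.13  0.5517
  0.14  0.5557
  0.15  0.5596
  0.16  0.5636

€23.43

T = 1.5;  σ√T = 0.4777
d₁ = [ln(149/147) + (0.03 + 0.39²/2)·1.5] / 0.4777 = [0.0135 + 0.1591] / 0.4777 = 0.3613 → 0.36
d₂ = d₁ − σ√T = 0.3613 − 0.4777 = -0.1163 → -0.12
exp(−rT) = exp(−0.03·1.5) = 0.9560
N(−d₂) = N(0.12) = 0.5478;  N(−d₁) = N(-0.36) = 0.3594
P = 147·0.9560·0.5478 − 149·0.3594 = 76.9834 − 53.5506 = 23.4328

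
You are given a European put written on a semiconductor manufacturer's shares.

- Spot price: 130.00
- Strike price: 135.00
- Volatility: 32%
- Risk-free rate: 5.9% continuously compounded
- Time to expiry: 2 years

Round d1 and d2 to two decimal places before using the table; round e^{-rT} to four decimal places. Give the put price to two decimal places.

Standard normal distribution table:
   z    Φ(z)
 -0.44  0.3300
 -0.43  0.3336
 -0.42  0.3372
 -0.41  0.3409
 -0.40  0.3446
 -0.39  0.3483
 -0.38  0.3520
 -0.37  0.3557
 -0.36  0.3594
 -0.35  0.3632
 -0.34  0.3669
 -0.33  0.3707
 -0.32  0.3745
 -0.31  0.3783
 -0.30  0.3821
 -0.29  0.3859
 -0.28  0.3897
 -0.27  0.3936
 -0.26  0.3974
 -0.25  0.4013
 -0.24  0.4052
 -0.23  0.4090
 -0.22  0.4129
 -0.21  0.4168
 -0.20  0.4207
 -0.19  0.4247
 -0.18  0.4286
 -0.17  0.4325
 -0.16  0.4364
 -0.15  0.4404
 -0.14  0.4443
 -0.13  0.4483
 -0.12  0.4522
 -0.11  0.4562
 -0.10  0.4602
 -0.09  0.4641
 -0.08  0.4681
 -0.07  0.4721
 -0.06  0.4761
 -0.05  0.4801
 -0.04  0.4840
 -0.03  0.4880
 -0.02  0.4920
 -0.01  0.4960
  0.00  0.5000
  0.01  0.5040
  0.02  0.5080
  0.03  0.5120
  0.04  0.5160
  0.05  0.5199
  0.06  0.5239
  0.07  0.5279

17.58

σ√T = 0.32·√2 = 0.4525
d₁ = [ln(130/135) + (0.059 + 0.32²/2)·2] / 0.4525 = [-0.0377 + 0.2204] / 0.4525 = 0.4036 which rounds to 0.40
d₂ = d₁ − σ√T = 0.4036 − 0.4525 = -0.0489 which rounds to -0.05
e^(−rT) = e^(−0.059·2) = 0.8887
N(−d₂) = N(0.05) = 0.5199;  N(−d₁) = N(-0.40) = 0.3446
P = 135·0.8887·0.5199 − 130·0.3446 = 62.3747 − 44.7980 = 17.5767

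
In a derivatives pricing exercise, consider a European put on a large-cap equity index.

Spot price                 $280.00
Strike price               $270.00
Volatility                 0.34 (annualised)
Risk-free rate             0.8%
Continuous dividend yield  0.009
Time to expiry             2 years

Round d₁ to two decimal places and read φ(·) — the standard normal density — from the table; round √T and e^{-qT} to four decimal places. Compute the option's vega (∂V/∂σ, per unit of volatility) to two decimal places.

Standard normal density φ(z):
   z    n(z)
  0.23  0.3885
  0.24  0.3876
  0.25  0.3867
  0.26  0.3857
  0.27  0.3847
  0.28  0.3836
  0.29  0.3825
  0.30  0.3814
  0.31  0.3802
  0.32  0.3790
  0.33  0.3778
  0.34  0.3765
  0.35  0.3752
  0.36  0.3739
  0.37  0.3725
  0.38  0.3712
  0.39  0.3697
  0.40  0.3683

147.87

σ√T = 0.34·√2 = 0.4808
d₁ = [ln(280/270) + (0.008 − 0.009 + 0.34²/2)·2] / 0.4808 = [0.0364 + 0.1136] / 0.4808 = 0.3119 → 0.31
√T = √2 = 1.4142
φ(d₁) = φ(0.31) = 0.3802
exp(−qT) = exp(−0.009·2) = 0.9822
vega = S·exp(−qT)·φ(d₁)·√T = 280·0.9822·0.3802·1.4142 = 147.8703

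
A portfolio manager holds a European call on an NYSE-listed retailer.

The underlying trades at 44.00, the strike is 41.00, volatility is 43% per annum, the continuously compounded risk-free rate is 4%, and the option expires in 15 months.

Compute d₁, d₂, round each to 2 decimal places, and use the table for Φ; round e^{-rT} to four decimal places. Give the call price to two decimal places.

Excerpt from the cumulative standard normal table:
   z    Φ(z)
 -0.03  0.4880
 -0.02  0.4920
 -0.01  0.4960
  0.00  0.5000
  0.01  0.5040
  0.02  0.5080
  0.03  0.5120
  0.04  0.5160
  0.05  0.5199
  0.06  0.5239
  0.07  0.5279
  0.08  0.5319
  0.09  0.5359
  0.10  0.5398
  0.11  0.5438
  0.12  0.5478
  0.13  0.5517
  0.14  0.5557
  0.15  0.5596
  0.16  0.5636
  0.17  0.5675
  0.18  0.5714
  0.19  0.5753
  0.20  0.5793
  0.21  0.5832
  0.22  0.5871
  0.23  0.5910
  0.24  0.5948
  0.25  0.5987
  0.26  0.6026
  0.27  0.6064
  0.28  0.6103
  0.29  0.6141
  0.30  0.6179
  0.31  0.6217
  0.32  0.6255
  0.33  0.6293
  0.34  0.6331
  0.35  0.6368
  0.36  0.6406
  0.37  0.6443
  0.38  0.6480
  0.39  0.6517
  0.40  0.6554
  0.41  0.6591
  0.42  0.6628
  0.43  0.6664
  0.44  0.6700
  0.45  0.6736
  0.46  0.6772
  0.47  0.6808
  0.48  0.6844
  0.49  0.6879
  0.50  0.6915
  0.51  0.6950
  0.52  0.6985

σ√T = 0.43 × 1.1180 = 0.4808
d₁ = [ln(44/41) + (0.04 + 0.43²/2)·1.25] / 0.4808 = [0.0706 + 0.1656] / 0.4808 = 0.4913 which rounds to 0.49
d₂ = d₁ − σ√T = 0.4913 − 0.4808 = 0.0105 which rounds to 0.01
exp(−rT) = exp(−0.04·1.25) = 0.9512
N(d₁) = N(0.49) = 0.6879;  N(d₂) = N(0.01) = 0.5040
C = 44·0.6879 − 41·0.9512·0.5040 = 30.2676 − 19.6556 = 10.6120

10.61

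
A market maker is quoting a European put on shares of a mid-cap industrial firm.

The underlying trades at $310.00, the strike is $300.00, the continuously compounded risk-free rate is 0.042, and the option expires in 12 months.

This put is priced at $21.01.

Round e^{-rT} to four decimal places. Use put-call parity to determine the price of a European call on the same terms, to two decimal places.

$43.34

e^(−rT) = e^(−0.042·1) = 0.9589
Put-call parity: C − P = S − K·e^(−rT) = 310 − 300·0.9589 = 310 − 287.6700 = 22.3300
C = P + (C − P) = 21.01 + (22.3300) = 43.3400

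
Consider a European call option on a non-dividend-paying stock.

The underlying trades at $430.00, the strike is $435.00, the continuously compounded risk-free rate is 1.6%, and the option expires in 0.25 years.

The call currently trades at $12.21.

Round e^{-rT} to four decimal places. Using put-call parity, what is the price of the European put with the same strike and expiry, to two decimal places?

$15.47

e^(−rT) = e^(−0.016·0.25) = 0.9960
Put-call parity: C − P = S − K·e^(−rT) = 430 − 435·0.9960 = 430 − 433.2600 = -3.2600
P = C − (C − P) = 12.21 − (-3.2600) = 15.4700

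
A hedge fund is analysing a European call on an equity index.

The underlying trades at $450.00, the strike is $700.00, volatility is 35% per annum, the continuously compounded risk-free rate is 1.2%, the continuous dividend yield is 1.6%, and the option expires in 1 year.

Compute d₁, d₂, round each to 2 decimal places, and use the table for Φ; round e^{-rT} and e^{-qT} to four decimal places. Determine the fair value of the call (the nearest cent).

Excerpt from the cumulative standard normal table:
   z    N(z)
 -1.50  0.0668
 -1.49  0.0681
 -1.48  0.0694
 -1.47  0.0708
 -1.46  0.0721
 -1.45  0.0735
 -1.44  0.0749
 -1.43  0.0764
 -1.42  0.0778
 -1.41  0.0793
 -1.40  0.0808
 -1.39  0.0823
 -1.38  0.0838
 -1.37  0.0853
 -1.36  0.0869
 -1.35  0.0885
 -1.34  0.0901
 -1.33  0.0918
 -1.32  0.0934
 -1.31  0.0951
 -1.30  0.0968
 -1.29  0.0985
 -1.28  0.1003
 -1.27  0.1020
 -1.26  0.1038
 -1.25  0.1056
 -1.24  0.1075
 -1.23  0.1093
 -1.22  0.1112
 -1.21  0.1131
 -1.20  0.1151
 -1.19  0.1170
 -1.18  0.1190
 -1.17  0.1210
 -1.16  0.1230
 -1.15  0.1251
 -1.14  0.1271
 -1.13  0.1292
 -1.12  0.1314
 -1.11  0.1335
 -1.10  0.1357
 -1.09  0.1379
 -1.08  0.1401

$9.26

σ√T = 0.35 × 1.0000 = 0.3500
d₁ = [ln(450/700) + (0.012 − 0.016 + 0.35²/2)·1] / 0.3500 = [-0.4418 + 0.0572] / 0.3500 = -1.0988 ⇒ -1.10
d₂ = d₁ − σ√T = -1.0988 − 0.3500 = -1.4488 ⇒ -1.45
e^(−qT) = e^(−0.016·1) = 0.9841;  e^(−rT) = e^(−0.012·1) = 0.9881
N(d₁) = N(-1.10) = 0.1357;  N(d₂) = N(-1.45) = 0.0735
C = 450·0.9841·0.1357 − 700·0.9881·0.0735 = 60.0941 − 50.8377 = 9.2563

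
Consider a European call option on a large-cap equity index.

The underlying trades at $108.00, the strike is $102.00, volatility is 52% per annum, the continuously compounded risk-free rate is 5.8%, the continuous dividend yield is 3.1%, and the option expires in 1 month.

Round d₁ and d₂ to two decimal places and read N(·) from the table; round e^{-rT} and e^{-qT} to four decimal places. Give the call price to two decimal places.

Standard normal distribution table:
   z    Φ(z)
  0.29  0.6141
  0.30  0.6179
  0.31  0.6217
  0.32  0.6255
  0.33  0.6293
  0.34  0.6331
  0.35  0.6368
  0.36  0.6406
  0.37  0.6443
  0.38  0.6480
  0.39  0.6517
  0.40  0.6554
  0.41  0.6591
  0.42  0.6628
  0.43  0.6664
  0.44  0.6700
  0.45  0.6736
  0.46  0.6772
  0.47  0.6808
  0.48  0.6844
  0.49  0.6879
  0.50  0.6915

T = 0.08333;  σ√T = 0.1501
ln(S/K) + (r − q + σ²/2)T = ln(108/102) + (0.058 − 0.031 + 0.52²/2)·0.08333 = 0.0572 + 0.0135 = 0.0707
d₁ = 0.0707 / 0.1501 = 0.4708 which rounds to 0.47
d₂ = d₁ − σ√T = 0.4708 − 0.1501 = 0.3207 which rounds to 0.32
exp(−qT) = exp(−0.031·0.08333) = 0.9974;  exp(−rT) = exp(−0.058·0.08333) = 0.9952
C = 108·0.9974·N(0.47) − 102·0.9952·N(0.32) = 108·0.9974·0.6808 − 102·0.9952·0.6255 = 73.3352 − 63.4948 = 9.8405

$9.84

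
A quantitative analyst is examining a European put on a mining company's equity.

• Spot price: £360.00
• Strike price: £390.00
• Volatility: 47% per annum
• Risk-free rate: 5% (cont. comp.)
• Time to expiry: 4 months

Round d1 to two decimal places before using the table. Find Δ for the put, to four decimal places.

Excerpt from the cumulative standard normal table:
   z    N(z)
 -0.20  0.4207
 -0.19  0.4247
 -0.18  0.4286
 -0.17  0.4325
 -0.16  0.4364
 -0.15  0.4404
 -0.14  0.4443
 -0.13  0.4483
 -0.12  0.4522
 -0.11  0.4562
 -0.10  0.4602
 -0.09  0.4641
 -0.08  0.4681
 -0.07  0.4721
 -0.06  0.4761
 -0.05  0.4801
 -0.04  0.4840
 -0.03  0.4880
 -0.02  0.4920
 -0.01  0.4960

-0.5398

σ√T = 0.47 × 0.5774 = 0.2714
d₁ = [ln(360/390) + (0.05 + ½·0.47²)·0.3333] / (σ√T) = (-0.0800 + 0.0535) / 0.2714 = -0.0979 ⇒ -0.10
N(d₁) = N(-0.10) = 0.4602
Δ_put = N(d₁) − 1 = 0.4602 − 1 = -0.5398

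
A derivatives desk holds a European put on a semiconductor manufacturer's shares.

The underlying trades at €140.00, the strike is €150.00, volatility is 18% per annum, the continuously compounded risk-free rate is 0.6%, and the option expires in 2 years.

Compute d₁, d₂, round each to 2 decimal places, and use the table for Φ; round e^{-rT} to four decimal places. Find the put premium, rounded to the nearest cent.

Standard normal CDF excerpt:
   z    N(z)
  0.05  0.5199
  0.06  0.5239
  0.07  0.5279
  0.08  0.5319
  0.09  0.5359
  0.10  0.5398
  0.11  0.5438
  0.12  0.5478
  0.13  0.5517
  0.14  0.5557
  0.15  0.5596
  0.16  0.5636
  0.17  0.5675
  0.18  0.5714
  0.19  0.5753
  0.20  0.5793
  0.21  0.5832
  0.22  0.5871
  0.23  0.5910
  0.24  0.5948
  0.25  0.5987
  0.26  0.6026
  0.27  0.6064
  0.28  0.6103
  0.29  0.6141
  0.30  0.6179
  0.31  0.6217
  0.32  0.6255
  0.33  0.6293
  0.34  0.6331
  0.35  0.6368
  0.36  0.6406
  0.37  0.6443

T = 2;  σ√T = 0.2546
d₁ = [ln(140/150) + (0.006 + ½·0.18²)·2] / (σ√T) = (-0.0690 + 0.0444) / 0.2546 = -0.0966 ≈ -0.10
d₂ = -0.0966 − 0.2546 = -0.3512 ≈ -0.35
e^(−rT) = e^(−0.006·2) = 0.9881
P = 150·0.9881·N(0.35) − 140·N(0.10) = 150·0.9881·0.6368 − 140·0.5398 = 94.3833 − 75.5720 = 18.8113

€18.81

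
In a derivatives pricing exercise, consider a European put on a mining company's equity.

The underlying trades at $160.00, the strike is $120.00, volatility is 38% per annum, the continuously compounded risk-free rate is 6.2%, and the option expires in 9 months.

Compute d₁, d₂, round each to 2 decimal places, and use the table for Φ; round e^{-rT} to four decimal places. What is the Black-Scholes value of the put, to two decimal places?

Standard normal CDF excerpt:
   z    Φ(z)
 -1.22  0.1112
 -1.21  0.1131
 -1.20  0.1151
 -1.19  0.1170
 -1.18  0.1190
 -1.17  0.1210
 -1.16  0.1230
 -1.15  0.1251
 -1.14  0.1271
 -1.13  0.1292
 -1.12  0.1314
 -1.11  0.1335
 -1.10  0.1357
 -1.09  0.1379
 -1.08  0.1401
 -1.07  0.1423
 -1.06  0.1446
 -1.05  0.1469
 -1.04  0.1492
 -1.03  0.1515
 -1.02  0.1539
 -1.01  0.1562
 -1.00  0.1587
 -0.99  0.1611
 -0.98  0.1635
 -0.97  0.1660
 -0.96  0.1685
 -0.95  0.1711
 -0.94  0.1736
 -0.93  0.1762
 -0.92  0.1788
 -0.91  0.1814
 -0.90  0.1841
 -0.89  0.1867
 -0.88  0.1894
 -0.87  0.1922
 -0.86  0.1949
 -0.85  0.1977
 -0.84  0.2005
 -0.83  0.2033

T = 0.75;  σ√T = 0.3291
d₁ = [ln(160/120) + (0.062 + ½·0.38²)·0.75] / (σ√T) = (0.2877 + 0.1006) / 0.3291 = 1.1800 ⇒ 1.18
d₂ = 1.1800 − 0.3291 = 0.8509 ⇒ 0.85
exp(−rT) = exp(−0.062·0.75) = 0.9546
N(−d₂) = N(-0.85) = 0.1977;  N(−d₁) = N(-1.18) = 0.1190
P = 120·0.9546·0.1977 − 160·0.1190 = 22.6469 − 19.0400 = 3.6069

$3.61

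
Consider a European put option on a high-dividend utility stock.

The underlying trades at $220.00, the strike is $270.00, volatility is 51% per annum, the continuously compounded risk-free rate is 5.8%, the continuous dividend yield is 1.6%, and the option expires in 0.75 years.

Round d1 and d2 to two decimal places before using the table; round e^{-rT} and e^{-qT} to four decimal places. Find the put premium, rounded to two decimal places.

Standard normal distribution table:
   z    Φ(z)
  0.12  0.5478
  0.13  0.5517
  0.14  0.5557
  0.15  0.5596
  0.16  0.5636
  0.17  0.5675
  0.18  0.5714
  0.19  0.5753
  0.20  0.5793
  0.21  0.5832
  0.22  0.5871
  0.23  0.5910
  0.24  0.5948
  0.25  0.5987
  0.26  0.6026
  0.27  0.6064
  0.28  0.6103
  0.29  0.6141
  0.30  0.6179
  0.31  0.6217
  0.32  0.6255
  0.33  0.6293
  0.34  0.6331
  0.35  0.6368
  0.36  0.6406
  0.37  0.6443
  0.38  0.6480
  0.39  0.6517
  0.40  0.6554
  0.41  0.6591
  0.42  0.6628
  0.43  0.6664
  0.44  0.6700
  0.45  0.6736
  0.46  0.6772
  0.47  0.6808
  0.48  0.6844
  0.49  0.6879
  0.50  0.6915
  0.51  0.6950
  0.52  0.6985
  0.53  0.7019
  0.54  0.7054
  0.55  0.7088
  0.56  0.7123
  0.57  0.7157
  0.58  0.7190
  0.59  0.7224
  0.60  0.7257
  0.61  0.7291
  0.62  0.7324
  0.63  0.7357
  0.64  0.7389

σ√T = 0.51 × 0.8660 = 0.4417
ln(S/K) + (r − q + σ²/2)T = ln(220/270) + (0.058 − 0.016 + 0.51²/2)·0.75 = -0.2048 + 0.1290 = -0.0758
d₁ = -0.0758 / 0.4417 = -0.1715 → -0.17
d₂ = d₁ − σ√T = -0.1715 − 0.4417 = -0.6132 → -0.61
e^(−qT) = e^(−0.016·0.75) = 0.9881;  e^(−rT) = e^(−0.058·0.75) = 0.9574
P = 270·0.9574·N(0.61) − 220·0.9881·N(0.17) = 270·0.9574·0.7291 − 220·0.9881·0.5675 = 188.4709 − 123.3643 = 65.1066

$65.11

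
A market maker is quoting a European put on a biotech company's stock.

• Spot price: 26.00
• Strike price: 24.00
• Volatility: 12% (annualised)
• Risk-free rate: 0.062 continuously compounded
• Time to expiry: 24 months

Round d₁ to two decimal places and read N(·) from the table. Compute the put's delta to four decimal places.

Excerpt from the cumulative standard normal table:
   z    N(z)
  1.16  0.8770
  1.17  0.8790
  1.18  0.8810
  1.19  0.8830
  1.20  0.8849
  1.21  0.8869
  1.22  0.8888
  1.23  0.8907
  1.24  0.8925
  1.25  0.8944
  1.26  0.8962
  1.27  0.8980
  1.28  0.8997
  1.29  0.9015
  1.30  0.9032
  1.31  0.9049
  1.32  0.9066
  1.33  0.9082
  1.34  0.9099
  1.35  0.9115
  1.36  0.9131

σ√T = 0.12·√2 = 0.1697
d₁ = [ln(26/24) + (0.062 + 0.12²/2)·2] / 0.1697 = [0.0800 + 0.1384] / 0.1697 = 1.2872 ⇒ 1.29
N(d₁) = N(1.29) = 0.9015
Δ_put = N(d₁) − 1 = 0.9015 − 1 = -0.0985

-0.0985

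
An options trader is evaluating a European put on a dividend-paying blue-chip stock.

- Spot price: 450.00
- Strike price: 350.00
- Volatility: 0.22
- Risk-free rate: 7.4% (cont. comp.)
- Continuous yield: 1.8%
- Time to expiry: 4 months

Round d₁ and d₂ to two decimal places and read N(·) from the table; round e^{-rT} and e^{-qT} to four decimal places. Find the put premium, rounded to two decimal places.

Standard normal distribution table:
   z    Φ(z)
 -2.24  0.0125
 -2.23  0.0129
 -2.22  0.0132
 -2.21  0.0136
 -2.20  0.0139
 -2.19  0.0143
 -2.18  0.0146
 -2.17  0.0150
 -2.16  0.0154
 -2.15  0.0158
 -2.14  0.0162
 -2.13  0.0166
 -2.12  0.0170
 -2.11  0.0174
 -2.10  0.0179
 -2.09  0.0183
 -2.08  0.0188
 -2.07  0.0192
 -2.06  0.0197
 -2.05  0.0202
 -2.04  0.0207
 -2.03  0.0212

σ√T = 0.22 × 0.5774 = 0.1270
ln(S/K) + (r − q + σ²/2)T = ln(450/350) + (0.074 − 0.018 + 0.22²/2)·0.3333 = 0.2513 + 0.0267 = 0.2780
d₁ = 0.2780 / 0.1270 = 2.1891 ≈ 2.19
d₂ = d₁ − σ√T = 2.1891 − 0.1270 = 2.0620 ≈ 2.06
e^(−qT) = e^(−0.018·0.3333) = 0.9940;  e^(−rT) = e^(−0.074·0.3333) = 0.9756
N(−d₂) = N(-2.06) = 0.0197;  N(−d₁) = N(-2.19) = 0.0143
P = 350·0.9756·0.0197 − 450·0.9940·0.0143 = 6.7268 − 6.3964 = 0.3304

0.33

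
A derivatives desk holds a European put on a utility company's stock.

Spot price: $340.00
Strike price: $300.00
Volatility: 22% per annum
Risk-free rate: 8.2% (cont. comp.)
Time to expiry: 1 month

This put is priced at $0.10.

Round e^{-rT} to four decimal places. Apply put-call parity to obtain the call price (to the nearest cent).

$42.14

exp(−rT) = exp(−0.082·0.08333) = 0.9932
Put-call parity: C − P = S − K·e^(−rT) = 340 − 300·0.9932 = 340 − 297.9600 = 42.0400
C = P + (C − P) = 0.10 + (42.0400) = 42.1400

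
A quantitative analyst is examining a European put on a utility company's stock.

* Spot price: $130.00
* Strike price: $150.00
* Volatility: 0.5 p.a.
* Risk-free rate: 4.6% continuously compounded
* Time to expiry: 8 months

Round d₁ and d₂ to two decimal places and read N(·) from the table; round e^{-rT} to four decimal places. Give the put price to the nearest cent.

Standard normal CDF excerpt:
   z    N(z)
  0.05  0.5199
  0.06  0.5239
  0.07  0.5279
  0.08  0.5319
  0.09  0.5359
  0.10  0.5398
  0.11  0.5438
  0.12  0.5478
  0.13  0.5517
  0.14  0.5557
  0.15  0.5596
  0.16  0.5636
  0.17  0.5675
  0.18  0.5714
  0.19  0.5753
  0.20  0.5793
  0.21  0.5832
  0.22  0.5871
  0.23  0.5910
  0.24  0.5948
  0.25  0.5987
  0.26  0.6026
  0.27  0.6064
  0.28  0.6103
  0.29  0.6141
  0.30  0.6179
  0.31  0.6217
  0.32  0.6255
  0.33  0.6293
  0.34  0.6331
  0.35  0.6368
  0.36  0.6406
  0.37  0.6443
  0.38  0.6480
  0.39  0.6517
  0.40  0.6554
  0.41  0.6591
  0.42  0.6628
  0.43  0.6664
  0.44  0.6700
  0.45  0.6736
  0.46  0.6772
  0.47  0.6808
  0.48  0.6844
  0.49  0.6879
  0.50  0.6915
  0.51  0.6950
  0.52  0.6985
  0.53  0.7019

σ√T = 0.5 × 0.8165 = 0.4082
d₁ = [ln(130/150) + (0.046 + ½·0.5²)·0.6667] / (σ√T) = (-0.1431 + 0.1140) / 0.4082 = -0.0713 → -0.07
d₂ = -0.0713 − 0.4082 = -0.4795 → -0.48
exp(−rT) = exp(−0.046·0.6667) = 0.9698
P = 150·0.9698·N(0.48) − 130·N(0.07) = 150·0.9698·0.6844 − 130·0.5279 = 99.5597 − 68.6270 = 30.9327

$30.93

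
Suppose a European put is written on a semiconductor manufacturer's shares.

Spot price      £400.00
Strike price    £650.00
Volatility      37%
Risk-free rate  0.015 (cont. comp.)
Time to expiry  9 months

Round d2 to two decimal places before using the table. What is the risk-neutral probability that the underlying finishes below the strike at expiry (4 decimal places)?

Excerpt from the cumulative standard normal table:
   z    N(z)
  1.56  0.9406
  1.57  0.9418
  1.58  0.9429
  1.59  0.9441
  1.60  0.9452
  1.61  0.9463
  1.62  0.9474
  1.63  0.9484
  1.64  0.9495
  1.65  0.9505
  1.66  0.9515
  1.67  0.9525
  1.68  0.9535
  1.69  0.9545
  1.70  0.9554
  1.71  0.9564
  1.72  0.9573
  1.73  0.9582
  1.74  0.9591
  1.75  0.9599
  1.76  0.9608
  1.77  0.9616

0.9495

σ√T = 0.37·√0.75 = 0.3204
d₁ = [ln(400/650) + (0.015 + 0.37²/2)·0.75] / 0.3204 = [-0.4855 + 0.0626] / 0.3204 = -1.3199 ⇒ -1.32
d₂ = d₁ − σ√T = -1.3199 − 0.3204 = -1.6403 ⇒ -1.64
Pr(exercise) under Q = N(−d₂) = N(1.64) = 0.9495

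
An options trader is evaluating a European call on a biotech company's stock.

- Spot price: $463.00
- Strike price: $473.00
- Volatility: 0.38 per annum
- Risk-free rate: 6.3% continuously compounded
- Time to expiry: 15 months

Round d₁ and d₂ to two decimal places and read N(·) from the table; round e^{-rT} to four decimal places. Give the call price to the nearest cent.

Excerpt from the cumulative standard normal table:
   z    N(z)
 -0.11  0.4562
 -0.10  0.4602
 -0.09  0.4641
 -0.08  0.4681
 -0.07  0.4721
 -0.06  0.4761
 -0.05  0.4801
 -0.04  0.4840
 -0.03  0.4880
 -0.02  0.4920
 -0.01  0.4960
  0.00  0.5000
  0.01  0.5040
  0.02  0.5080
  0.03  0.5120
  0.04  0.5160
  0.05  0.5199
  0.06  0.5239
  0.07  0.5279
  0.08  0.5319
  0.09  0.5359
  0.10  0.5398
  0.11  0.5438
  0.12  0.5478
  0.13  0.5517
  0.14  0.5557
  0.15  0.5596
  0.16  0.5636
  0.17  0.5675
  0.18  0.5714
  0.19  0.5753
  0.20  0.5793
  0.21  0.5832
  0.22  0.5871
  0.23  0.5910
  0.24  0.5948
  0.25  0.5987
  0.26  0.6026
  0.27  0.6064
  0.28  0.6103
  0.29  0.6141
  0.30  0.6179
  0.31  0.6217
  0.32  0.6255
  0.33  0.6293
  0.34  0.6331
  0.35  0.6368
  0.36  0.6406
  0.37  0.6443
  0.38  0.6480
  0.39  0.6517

$90.19

σ√T = 0.38·√1.25 = 0.4249
d₁ = [ln(463/473) + (0.063 + 0.38²/2)·1.25] / 0.4249 = [-0.0214 + 0.1690] / 0.4249 = 0.3475 ⇒ 0.35
d₂ = d₁ − σ√T = 0.3475 − 0.4249 = -0.0774 ⇒ -0.08
exp(−rT) = exp(−0.063·1.25) = 0.9243
N(d₁) = N(0.35) = 0.6368;  N(d₂) = N(-0.08) = 0.4681
C = 463·0.6368 − 473·0.9243·0.4681 = 294.8384 − 204.6505 = 90.1879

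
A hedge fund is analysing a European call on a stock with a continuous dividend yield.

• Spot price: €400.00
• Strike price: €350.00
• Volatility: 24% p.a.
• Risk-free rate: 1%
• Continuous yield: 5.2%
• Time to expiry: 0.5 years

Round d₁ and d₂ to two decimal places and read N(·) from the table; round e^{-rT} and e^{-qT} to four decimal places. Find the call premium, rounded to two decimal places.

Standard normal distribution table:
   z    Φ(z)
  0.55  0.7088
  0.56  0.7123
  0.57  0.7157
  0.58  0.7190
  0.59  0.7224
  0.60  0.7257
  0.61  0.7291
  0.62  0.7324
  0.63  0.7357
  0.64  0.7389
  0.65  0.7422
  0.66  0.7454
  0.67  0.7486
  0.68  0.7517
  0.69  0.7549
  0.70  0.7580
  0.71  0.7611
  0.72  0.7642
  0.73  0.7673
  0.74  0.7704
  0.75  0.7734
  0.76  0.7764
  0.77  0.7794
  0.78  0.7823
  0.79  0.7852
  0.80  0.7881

€51.02

σ√T = 0.24·√0.5 = 0.1697
d₁ = [ln(400/350) + (0.01 − 0.052 + 0.24²/2)·0.5] / 0.1697 = [0.1335 − 0.0066] / 0.1697 = 0.7480 which rounds to 0.75
d₂ = d₁ − σ√T = 0.7480 − 0.1697 = 0.5782 which rounds to 0.58
exp(−qT) = exp(−0.052·0.5) = 0.9743;  exp(−rT) = exp(−0.01·0.5) = 0.9950
N(d₁) = N(0.75) = 0.7734;  N(d₂) = N(0.58) = 0.7190
C = 400·0.9743·0.7734 − 350·0.9950·0.7190 = 301.4094 − 250.3918 = 51.0177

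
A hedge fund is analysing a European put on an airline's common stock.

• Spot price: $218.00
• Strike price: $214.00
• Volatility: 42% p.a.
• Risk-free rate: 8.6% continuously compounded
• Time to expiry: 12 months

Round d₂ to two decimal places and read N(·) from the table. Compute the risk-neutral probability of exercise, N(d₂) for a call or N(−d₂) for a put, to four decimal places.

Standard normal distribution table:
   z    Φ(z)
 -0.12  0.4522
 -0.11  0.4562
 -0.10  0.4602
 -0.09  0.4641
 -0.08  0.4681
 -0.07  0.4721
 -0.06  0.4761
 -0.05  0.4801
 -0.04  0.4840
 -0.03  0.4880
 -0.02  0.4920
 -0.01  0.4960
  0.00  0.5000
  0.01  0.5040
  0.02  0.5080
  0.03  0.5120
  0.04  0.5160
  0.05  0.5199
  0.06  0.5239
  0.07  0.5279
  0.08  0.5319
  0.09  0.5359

T = 1;  σ√T = 0.4200
ln(S/K) + (r + σ²/2)T = ln(218/214) + (0.086 + 0.42²/2)·1 = 0.0185 + 0.1742 = 0.1927
d₁ = 0.1927 / 0.4200 = 0.4589 which rounds to 0.46
d₂ = d₁ − σ√T = 0.4589 − 0.4200 = 0.0389 which rounds to 0.04
Risk-neutral Pr[S_T < K] = N(−d₂) = N(-0.04) = 0.4840

0.4840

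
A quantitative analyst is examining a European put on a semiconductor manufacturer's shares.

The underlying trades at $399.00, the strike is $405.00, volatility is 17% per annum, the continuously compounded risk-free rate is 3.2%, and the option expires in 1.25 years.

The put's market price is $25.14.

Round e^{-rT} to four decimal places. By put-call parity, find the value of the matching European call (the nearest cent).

$35.02

exp(−rT) = exp(−0.032·1.25) = 0.9608
Put-call parity: C − P = S − K·e^(−rT) = 399 − 405·0.9608 = 399 − 389.1240 = 9.8760
C = P + (C − P) = 25.14 + (9.8760) = 35.0160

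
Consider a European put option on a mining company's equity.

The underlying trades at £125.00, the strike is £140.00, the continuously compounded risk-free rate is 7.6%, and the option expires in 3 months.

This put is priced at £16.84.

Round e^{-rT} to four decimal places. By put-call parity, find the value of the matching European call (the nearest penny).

£4.47

e^(−rT) = e^(−0.076·0.25) = 0.9812
Put-call parity: C − P = S − K·e^(−rT) = 125 − 140·0.9812 = 125 − 137.3680 = -12.3680
C = P + (C − P) = 16.84 + (-12.3680) = 4.4720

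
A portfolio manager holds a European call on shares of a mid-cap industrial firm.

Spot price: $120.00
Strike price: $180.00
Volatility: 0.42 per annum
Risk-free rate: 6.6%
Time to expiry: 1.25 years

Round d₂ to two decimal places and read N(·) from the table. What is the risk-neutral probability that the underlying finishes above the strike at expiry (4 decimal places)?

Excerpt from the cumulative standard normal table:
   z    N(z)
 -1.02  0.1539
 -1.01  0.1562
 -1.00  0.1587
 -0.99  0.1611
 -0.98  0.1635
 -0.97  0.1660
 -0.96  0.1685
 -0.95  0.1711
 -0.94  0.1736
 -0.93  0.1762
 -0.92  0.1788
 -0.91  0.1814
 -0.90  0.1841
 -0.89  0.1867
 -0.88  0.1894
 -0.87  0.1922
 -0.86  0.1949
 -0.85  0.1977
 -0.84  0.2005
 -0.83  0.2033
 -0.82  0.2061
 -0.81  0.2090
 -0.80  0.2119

T = 1.25;  σ√T = 0.4696
d₁ = [ln(120/180) + (0.066 + 0.42²/2)·1.25] / 0.4696 = [-0.4055 + 0.1928] / 0.4696 = -0.4530 ≈ -0.45
d₂ = d₁ − σ√T = -0.4530 − 0.4696 = -0.9226 ≈ -0.92
Risk-neutral Pr[S_T > K] = N(d₂) = N(-0.92) = 0.1788

0.1788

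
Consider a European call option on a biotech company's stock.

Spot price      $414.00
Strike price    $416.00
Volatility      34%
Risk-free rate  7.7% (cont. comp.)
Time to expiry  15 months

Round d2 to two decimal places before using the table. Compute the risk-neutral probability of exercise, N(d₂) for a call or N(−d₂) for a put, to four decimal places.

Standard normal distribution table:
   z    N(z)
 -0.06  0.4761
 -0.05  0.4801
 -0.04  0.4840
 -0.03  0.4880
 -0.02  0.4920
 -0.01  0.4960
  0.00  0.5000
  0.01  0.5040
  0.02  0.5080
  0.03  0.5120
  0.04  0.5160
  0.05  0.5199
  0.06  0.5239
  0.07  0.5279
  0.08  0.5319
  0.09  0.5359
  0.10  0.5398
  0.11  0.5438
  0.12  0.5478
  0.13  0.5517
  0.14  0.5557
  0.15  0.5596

σ√T = 0.34 × 1.1180 = 0.3801
ln(S/K) + (r + σ²/2)T = ln(414/416) + (0.077 + 0.34²/2)·1.25 = -0.0048 + 0.1685 = 0.1637
d₁ = 0.1637 / 0.3801 = 0.4306 → 0.43
d₂ = d₁ − σ√T = 0.4306 − 0.3801 = 0.0505 → 0.05
Pr(exercise) under Q = N(d₂) = 0.5199

0.5199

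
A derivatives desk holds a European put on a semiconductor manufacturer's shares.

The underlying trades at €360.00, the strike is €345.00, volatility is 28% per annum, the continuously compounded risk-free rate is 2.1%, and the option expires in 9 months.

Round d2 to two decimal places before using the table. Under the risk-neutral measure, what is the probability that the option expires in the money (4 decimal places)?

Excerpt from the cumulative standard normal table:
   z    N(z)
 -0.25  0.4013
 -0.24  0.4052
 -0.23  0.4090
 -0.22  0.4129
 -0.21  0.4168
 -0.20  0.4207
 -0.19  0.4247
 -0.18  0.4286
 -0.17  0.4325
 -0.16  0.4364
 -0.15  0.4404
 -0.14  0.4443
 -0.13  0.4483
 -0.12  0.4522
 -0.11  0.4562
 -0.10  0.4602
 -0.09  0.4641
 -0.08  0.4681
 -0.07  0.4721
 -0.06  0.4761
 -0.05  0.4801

0.4522

T = 0.75;  σ√T = 0.2425
d₁ = [ln(360/345) + (0.021 + 0.28²/2)·0.75] / 0.2425 = [0.0426 + 0.0452] / 0.2425 = 0.3617 which rounds to 0.36
d₂ = d₁ − σ√T = 0.3617 − 0.2425 = 0.1192 which rounds to 0.12
Risk-neutral Pr[S_T < K] = N(−d₂) = N(-0.12) = 0.4522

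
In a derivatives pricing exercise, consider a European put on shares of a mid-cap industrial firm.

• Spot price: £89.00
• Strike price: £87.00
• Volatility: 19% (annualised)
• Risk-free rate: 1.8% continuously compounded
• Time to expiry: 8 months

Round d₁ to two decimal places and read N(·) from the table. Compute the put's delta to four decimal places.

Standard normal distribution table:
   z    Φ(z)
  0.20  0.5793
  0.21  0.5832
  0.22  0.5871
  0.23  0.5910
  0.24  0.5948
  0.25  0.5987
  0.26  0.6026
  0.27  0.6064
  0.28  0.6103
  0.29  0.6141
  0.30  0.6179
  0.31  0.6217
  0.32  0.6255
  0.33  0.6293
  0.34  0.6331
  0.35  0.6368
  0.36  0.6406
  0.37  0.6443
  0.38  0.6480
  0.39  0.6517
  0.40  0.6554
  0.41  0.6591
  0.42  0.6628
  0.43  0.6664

σ√T = 0.19·√0.6667 = 0.1551
d₁ = [ln(89/87) + (0.018 + 0.19²/2)·0.6667] / 0.1551 = [0.0227 + 0.0240] / 0.1551 = 0.3014 which rounds to 0.30
N(d₁) = N(0.30) = 0.6179
Δ_put = N(d₁) − 1 = 0.6179 − 1 = -0.3821

-0.3821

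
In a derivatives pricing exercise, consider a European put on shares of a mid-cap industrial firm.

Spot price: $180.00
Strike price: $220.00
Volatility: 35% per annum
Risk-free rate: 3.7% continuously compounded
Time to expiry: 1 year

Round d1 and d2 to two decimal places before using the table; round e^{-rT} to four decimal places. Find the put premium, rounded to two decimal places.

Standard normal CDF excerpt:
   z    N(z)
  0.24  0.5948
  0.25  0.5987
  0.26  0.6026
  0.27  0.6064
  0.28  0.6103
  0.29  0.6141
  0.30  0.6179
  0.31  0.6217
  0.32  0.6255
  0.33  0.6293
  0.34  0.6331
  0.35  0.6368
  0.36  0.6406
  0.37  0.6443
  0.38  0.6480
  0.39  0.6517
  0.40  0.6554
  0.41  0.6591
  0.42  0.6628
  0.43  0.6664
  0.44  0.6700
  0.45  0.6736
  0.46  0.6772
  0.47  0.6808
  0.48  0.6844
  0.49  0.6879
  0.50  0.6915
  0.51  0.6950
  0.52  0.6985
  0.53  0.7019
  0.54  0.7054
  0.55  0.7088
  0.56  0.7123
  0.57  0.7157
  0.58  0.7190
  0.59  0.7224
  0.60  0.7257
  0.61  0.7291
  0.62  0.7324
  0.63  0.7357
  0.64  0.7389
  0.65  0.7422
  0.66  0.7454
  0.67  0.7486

T = 1;  σ√T = 0.3500
d₁ = [ln(180/220) + (0.037 + ½·0.35²)·1] / (σ√T) = (-0.2007 + 0.0982) / 0.3500 = -0.2926 which rounds to -0.29
d₂ = -0.2926 − 0.3500 = -0.6426 which rounds to -0.64
exp(−rT) = exp(−0.037·1) = 0.9637
P = 220·0.9637·N(0.64) − 180·N(0.29) = 220·0.9637·0.7389 − 180·0.6141 = 156.6571 − 110.5380 = 46.1191

$46.12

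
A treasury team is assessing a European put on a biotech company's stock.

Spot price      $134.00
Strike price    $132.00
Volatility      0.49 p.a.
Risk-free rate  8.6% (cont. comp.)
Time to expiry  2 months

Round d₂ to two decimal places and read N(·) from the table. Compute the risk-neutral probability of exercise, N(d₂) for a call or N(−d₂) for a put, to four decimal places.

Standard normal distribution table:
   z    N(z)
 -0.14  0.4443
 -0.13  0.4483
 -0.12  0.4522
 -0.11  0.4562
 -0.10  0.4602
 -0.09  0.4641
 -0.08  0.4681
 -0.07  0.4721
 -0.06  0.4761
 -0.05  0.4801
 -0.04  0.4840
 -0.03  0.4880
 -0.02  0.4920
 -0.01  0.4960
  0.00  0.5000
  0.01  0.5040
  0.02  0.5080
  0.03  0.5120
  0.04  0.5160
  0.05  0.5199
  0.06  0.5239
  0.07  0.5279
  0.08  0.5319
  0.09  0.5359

0.4801

σ√T = 0.49 × 0.4082 = 0.2000
d₁ = [ln(134/132) + (0.086 + 0.49²/2)·0.1667] / 0.2000 = [0.0150 + 0.0343] / 0.2000 = 0.2468 ⇒ 0.25
d₂ = d₁ − σ√T = 0.2468 − 0.2000 = 0.0468 ⇒ 0.05
Risk-neutral Pr[S_T < K] = N(−d₂) = N(-0.05) = 0.4801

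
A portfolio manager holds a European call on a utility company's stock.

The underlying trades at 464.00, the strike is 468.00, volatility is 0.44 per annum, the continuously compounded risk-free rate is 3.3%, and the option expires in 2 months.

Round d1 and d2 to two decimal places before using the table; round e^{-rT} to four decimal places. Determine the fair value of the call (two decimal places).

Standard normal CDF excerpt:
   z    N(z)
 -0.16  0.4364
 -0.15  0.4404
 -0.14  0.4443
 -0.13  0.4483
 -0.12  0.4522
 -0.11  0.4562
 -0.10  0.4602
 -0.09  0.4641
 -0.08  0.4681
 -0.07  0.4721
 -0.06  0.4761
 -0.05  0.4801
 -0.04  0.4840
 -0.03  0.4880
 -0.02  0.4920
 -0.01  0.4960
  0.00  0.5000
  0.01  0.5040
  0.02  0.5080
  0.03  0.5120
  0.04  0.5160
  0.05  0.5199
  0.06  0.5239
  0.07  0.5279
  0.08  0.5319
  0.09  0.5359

σ√T = 0.44·√0.1667 = 0.1796
d₁ = [ln(464/468) + (0.033 + 0.44²/2)·0.1667] / 0.1796 = [-0.0086 + 0.0216] / 0.1796 = 0.0726 → 0.07
d₂ = d₁ − σ√T = 0.0726 − 0.1796 = -0.1070 → -0.11
exp(−rT) = exp(−0.033·0.1667) = 0.9945
N(d₁) = N(0.07) = 0.5279;  N(d₂) = N(-0.11) = 0.4562
C = 464·0.5279 − 468·0.9945·0.4562 = 244.9456 − 212.3273 = 32.6183

32.62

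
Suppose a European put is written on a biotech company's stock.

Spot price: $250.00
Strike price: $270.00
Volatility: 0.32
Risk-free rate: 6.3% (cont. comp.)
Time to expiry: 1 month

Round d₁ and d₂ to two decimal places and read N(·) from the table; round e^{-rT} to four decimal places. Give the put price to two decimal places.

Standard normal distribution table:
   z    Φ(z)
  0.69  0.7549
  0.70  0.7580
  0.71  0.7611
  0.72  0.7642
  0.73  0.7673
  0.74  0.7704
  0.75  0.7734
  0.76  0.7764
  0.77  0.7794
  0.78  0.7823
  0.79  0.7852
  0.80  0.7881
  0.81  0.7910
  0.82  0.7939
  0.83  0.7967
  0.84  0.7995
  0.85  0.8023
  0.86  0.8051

σ√T = 0.32·√0.08333 = 0.0924
ln(S/K) + (r + σ²/2)T = ln(250/270) + (0.063 + 0.32²/2)·0.08333 = -0.0770 + 0.0095 = -0.0674
d₁ = -0.0674 / 0.0924 = -0.7301 → -0.73
d₂ = d₁ − σ√T = -0.7301 − 0.0924 = -0.8225 → -0.82
e^(−rT) = e^(−0.063·0.08333) = 0.9948
P = 270·0.9948·N(0.82) − 250·N(0.73) = 270·0.9948·0.7939 − 250·0.7673 = 213.2384 − 191.8250 = 21.4134

$21.41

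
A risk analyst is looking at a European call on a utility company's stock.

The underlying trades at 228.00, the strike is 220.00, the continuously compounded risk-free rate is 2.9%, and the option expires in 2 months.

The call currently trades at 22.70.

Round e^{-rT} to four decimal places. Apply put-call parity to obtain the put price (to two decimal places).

13.64

e^(−rT) = e^(−0.029·0.1667) = 0.9952
Put-call parity: C − P = S − K·e^(−rT) = 228 − 220·0.9952 = 228 − 218.9440 = 9.0560
P = C − (C − P) = 22.70 − (9.0560) = 13.6440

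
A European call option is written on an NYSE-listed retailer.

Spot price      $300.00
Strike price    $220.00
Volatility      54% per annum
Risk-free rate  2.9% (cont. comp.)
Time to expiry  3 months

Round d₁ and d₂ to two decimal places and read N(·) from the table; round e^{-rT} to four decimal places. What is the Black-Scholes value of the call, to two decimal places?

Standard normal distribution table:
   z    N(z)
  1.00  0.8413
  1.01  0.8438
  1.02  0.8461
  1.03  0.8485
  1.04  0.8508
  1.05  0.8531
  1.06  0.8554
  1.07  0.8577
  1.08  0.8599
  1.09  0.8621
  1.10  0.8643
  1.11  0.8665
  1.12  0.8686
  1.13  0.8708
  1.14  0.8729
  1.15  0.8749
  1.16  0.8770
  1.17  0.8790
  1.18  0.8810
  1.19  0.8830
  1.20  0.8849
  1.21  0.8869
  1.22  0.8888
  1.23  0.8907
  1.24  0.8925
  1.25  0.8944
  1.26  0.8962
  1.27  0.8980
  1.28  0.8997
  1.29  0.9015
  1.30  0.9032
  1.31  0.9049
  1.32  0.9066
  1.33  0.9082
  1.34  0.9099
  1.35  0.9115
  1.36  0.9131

T = 0.25;  σ√T = 0.2700
d₁ = [ln(300/220) + (0.029 + 0.54²/2)·0.25] / 0.2700 = [0.3102 + 0.0437] / 0.2700 = 1.3106 ≈ 1.31
d₂ = d₁ − σ√T = 1.3106 − 0.2700 = 1.0406 ≈ 1.04
e^(−rT) = e^(−0.029·0.25) = 0.9928
C = 300·N(1.31) − 220·0.9928·N(1.04) = 300·0.9049 − 220·0.9928·0.8508 = 271.4700 − 185.8283 = 85.6417

$85.64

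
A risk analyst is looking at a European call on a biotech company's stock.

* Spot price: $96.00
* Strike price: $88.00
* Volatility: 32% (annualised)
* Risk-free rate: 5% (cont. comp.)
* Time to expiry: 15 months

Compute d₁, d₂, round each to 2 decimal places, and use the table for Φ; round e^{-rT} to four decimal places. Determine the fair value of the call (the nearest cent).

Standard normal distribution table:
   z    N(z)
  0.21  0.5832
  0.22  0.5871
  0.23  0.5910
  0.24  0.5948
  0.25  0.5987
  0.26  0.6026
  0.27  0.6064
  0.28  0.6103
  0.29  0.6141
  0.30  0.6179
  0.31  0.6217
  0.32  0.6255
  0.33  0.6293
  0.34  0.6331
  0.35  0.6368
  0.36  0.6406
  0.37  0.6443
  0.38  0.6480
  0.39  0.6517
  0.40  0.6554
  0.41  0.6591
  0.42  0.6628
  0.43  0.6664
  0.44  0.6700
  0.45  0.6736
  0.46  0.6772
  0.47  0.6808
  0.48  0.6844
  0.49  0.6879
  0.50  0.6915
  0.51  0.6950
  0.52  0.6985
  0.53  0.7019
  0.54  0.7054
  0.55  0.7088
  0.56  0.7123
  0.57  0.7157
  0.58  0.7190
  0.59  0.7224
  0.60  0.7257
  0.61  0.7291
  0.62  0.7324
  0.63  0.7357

$20.50

σ√T = 0.32·√1.25 = 0.3578
ln(S/K) + (r + σ²/2)T = ln(96/88) + (0.05 + 0.32²/2)·1.25 = 0.0870 + 0.1265 = 0.2135
d₁ = 0.2135 / 0.3578 = 0.5968 → 0.60
d₂ = d₁ − σ√T = 0.5968 − 0.3578 = 0.2390 → 0.24
e^(−rT) = e^(−0.05·1.25) = 0.9394
N(d₁) = N(0.60) = 0.7257;  N(d₂) = N(0.24) = 0.5948
C = 96·0.7257 − 88·0.9394·0.5948 = 69.6672 − 49.1705 = 20.4967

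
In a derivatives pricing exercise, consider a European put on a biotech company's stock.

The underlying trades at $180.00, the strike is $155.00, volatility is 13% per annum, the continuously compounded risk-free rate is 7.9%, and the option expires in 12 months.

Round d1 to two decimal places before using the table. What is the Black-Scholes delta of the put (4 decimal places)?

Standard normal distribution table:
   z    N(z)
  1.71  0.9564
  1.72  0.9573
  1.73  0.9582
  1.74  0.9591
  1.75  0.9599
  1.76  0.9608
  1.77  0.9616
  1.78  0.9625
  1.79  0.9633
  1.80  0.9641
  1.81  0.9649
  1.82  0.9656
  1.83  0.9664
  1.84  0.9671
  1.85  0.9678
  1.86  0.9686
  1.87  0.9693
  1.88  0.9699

-0.0344

σ√T = 0.13·√1 = 0.1300
d₁ = [ln(180/155) + (0.079 + ½·0.13²)·1] / (σ√T) = (0.1495 + 0.0874) / 0.1300 = 1.8229 ≈ 1.82
N(d₁) = N(1.82) = 0.9656
Δ_put = N(d₁) − 1 = 0.9656 − 1 = -0.0344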